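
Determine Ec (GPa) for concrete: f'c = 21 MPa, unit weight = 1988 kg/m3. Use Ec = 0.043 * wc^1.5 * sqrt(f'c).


Ec = 0.043 * 1988^1.5 * sqrt(21) / 1000
= 17.47 GPa

17.47


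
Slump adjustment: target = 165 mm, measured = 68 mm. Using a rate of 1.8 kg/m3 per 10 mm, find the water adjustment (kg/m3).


Difference = 165 - 68 = 97 mm
Water adjustment = 97 * 1.8 / 10 = 17.5 kg/m3

17.5


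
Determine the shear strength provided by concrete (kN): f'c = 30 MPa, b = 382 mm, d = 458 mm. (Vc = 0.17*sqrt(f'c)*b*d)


Vc = 0.17 * sqrt(30) * 382 * 458 / 1000
= 162.91 kN

162.91


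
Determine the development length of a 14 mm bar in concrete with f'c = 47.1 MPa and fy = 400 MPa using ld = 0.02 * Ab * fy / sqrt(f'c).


Ab = pi * 14^2 / 4 = 153.938 mm2
ld = 0.02 * 153.938 * 400 / sqrt(47.1)
= 179.4 mm

179.4


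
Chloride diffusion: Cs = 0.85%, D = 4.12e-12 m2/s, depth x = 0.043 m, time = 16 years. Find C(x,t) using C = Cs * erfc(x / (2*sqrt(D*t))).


t_seconds = 16 * 365.25 * 24 * 3600 = 504921600.0 s
arg = 0.043 / (2 * sqrt(4.12e-12 * 504921600.0))
= 0.4714
erfc(0.4714) = 0.505
C = 0.85 * 0.505 = 0.4293%

0.4293


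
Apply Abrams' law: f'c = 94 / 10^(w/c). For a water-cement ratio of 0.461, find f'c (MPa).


f'c = 94 / 10^0.461
= 94 / 2.891
= 32.52 MPa

32.52


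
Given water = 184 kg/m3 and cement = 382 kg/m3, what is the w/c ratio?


w/c = water / cement
w/c = 184 / 382 = 0.482

0.482


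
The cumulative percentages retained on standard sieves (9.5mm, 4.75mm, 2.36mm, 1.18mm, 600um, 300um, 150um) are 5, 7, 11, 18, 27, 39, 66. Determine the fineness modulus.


FM = sum(cumulative % retained) / 100
= 173 / 100
= 1.73

1.73


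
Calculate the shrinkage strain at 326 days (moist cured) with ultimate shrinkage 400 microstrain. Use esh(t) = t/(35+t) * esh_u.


esh(326) = 326 / (35 + 326) * 400
= 326 / 361 * 400
= 361.2 microstrain

361.2


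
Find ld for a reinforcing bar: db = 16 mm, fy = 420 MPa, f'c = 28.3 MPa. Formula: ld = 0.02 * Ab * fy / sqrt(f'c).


Ab = pi * 16^2 / 4 = 201.062 mm2
ld = 0.02 * 201.062 * 420 / sqrt(28.3)
= 317.5 mm

317.5


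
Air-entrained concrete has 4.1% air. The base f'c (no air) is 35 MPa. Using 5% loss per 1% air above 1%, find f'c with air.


Strength loss = (4.1 - 1) * 5 = 15.5%
f'c = 35 * (1 - 15.5/100)
= 29.57 MPa

29.57


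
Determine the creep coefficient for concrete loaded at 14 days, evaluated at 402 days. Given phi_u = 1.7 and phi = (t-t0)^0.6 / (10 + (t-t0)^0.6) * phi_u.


dt = 402 - 14 = 388
phi = 388^0.6 / (10 + 388^0.6) * 1.7
= 1.328

1.328


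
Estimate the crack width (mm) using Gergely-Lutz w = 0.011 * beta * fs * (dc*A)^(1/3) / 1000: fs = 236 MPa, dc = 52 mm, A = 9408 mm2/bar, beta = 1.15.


w = 0.011 * beta * fs * (dc * A)^(1/3) / 1000
= 0.011 * 1.15 * 236 * (52 * 9408)^(1/3) / 1000
= 0.235 mm

0.235


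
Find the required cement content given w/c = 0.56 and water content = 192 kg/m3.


Cement = water / (w/c)
= 192 / 0.56
= 342.9 kg/m3

342.9


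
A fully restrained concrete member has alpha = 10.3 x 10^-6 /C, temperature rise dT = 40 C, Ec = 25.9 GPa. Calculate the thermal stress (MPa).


sigma = alpha * dT * Ec
= 10.3e-6 * 40 * 25.9 * 1000
= 10.671 MPa

10.671


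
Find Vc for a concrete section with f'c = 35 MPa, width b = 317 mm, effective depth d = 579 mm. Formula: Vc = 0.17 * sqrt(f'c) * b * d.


Vc = 0.17 * sqrt(35) * 317 * 579 / 1000
= 184.6 kN

184.6


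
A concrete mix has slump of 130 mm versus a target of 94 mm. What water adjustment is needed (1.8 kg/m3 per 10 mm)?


Difference = 94 - 130 = -36 mm
Water adjustment = -36 * 1.8 / 10 = -6.5 kg/m3

-6.5


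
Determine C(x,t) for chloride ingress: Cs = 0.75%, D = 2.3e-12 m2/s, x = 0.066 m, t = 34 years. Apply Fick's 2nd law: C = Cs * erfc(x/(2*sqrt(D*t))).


t_seconds = 34 * 365.25 * 24 * 3600 = 1072958400.0 s
arg = 0.066 / (2 * sqrt(2.3e-12 * 1072958400.0))
= 0.6643
erfc(0.6643) = 0.3475
C = 0.75 * 0.3475 = 0.2606%

0.2606


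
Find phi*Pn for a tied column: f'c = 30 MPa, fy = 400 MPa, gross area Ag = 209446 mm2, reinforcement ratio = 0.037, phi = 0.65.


Ast = rho * Ag = 0.037 * 209446 = 7749.502 mm2
phi*Pn = 0.65 * 0.80 * (0.85 * 30 * (209446 - 7749.502) + 400 * 7749.502) / 1000
= 4286.39 kN

4286.39


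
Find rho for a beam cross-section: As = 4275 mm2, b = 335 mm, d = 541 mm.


rho = As / (b * d)
= 4275 / (335 * 541)
= 0.0236

0.0236


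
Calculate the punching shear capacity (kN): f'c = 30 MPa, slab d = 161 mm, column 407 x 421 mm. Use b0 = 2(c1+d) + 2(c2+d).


b0 = 2*(407 + 161) + 2*(421 + 161) = 2300 mm
Vc = 0.33 * sqrt(30) * 2300 * 161 / 1000
= 669.31 kN

669.31


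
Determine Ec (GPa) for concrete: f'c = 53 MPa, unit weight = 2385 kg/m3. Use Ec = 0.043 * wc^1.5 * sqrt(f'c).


Ec = 0.043 * 2385^1.5 * sqrt(53) / 1000
= 36.46 GPa

36.46


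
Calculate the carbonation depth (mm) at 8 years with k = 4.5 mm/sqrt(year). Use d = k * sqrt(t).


depth = k * sqrt(t)
= 4.5 * sqrt(8)
= 12.73 mm

12.73


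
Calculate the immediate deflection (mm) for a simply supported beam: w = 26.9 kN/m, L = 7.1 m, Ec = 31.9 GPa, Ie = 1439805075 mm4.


Convert: L = 7.1 m = 7100 mm, Ec = 31.9 GPa = 31900 MPa
delta = 5 * 26.9 * 7100^4 / (384 * 31900 * 1439805075)
= 19.38 mm

19.38


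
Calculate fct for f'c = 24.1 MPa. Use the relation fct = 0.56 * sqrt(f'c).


fct = 0.56 * sqrt(24.1)
= 0.56 * 4.909
= 2.749 MPa

2.749


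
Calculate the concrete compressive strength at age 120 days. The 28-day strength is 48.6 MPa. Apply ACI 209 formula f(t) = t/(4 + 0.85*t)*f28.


f(120) = 120 / (4 + 0.85 * 120) * 48.6
= 120 / 106.0 * 48.6
= 55.02 MPa

55.02


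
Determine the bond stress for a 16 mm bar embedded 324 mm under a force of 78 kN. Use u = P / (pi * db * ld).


u = P / (pi * db * ld)
= 78 * 1000 / (pi * 16 * 324)
= 4.789 MPa

4.789


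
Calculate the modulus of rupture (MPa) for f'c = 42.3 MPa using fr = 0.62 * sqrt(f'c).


fr = 0.62 * sqrt(42.3)
= 4.032 MPa

4.032


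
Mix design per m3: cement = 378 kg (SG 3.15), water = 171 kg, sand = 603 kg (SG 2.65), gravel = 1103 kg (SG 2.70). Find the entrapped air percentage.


Vol cement = 378 / (3.15 * 1000) = 0.12 m3
Vol water = 171 / 1000 = 0.171 m3
Vol sand = 603 / (2.65 * 1000) = 0.227547 m3
Vol gravel = 1103 / (2.70 * 1000) = 0.408519 m3
Total solid + water volume = 0.927066 m3
Air = (1 - 0.927066) * 100 = 7.29%

7.29


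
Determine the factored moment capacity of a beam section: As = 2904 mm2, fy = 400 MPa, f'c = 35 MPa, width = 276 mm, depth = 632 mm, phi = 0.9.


a = As * fy / (0.85 * f'c * b)
= 2904 * 400 / (0.85 * 35 * 276)
= 141.4688 mm
Mn = As * fy * (d - a/2) / 10^6
= 651.9661 kN-m
phi*Mn = 0.9 * 651.9661 = 586.77 kN-m

586.77


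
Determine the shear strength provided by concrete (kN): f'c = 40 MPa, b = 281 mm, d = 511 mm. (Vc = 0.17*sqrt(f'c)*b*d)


Vc = 0.17 * sqrt(40) * 281 * 511 / 1000
= 154.39 kN

154.39


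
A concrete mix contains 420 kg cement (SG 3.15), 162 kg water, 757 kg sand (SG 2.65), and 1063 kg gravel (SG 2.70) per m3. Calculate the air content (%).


Vol cement = 420 / (3.15 * 1000) = 0.133333 m3
Vol water = 162 / 1000 = 0.162 m3
Vol sand = 757 / (2.65 * 1000) = 0.28566 m3
Vol gravel = 1063 / (2.70 * 1000) = 0.393704 m3
Total solid + water volume = 0.974697 m3
Air = (1 - 0.974697) * 100 = 2.53%

2.53


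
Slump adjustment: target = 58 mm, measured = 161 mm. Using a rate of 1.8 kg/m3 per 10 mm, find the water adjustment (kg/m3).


Difference = 58 - 161 = -103 mm
Water adjustment = -103 * 1.8 / 10 = -18.5 kg/m3

-18.5


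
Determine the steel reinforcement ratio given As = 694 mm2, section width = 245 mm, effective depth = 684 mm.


rho = As / (b * d)
= 694 / (245 * 684)
= 0.0041

0.0041


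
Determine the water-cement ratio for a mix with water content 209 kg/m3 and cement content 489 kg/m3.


w/c = water / cement
w/c = 209 / 489 = 0.427

0.427


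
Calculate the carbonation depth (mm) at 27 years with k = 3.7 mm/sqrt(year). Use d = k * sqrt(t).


depth = k * sqrt(t)
= 3.7 * sqrt(27)
= 19.23 mm

19.23


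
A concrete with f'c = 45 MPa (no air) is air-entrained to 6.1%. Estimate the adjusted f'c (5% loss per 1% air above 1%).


Strength loss = (6.1 - 1) * 5 = 25.5%
f'c = 45 * (1 - 25.5/100)
= 33.52 MPa

33.52


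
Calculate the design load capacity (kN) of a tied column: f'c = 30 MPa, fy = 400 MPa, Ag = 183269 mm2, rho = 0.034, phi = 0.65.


Ast = rho * Ag = 0.034 * 183269 = 6231.146 mm2
phi*Pn = 0.65 * 0.80 * (0.85 * 30 * (183269 - 6231.146) + 400 * 6231.146) / 1000
= 3643.6 kN

3643.6


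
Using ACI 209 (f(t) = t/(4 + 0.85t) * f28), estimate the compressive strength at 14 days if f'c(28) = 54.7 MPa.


f(14) = 14 / (4 + 0.85 * 14) * 54.7
= 14 / 15.9 * 54.7
= 48.16 MPa

48.16


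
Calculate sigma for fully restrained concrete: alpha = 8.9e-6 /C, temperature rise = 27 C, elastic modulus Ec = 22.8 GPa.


sigma = alpha * dT * Ec
= 8.9e-6 * 27 * 22.8 * 1000
= 5.479 MPa

5.479


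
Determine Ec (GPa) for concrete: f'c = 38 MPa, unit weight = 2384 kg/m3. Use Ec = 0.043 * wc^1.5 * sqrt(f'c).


Ec = 0.043 * 2384^1.5 * sqrt(38) / 1000
= 30.85 GPa

30.85


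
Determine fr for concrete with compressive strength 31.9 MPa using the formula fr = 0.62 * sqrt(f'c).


fr = 0.62 * sqrt(31.9)
= 3.502 MPa

3.502


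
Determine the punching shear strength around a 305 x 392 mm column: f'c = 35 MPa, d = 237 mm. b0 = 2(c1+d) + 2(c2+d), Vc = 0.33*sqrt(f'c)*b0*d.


b0 = 2*(305 + 237) + 2*(392 + 237) = 2342 mm
Vc = 0.33 * sqrt(35) * 2342 * 237 / 1000
= 1083.64 kN

1083.64


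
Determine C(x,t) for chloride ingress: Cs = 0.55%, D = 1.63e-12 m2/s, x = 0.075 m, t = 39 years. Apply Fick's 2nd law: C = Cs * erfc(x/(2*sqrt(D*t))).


t_seconds = 39 * 365.25 * 24 * 3600 = 1230746400.0 s
arg = 0.075 / (2 * sqrt(1.63e-12 * 1230746400.0))
= 0.8372
erfc(0.8372) = 0.2364
C = 0.55 * 0.2364 = 0.13%

0.13


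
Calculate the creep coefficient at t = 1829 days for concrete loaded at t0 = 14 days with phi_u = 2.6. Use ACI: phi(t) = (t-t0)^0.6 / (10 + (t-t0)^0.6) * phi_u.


dt = 1829 - 14 = 1815
phi = 1815^0.6 / (10 + 1815^0.6) * 2.6
= 2.341

2.341


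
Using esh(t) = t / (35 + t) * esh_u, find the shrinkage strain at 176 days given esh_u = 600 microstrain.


esh(176) = 176 / (35 + 176) * 600
= 176 / 211 * 600
= 500.5 microstrain

500.5


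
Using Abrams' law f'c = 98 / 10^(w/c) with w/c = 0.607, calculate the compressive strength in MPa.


f'c = 98 / 10^0.607
= 98 / 4.046
= 24.22 MPa

24.22


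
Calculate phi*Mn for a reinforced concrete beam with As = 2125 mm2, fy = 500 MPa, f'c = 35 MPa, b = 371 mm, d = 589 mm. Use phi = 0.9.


a = As * fy / (0.85 * f'c * b)
= 2125 * 500 / (0.85 * 35 * 371)
= 96.2649 mm
Mn = As * fy * (d - a/2) / 10^6
= 574.6718 kN-m
phi*Mn = 0.9 * 574.6718 = 517.2 kN-m

517.2


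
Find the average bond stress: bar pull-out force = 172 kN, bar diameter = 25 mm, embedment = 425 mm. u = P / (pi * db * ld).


u = P / (pi * db * ld)
= 172 * 1000 / (pi * 25 * 425)
= 5.153 MPa

5.153


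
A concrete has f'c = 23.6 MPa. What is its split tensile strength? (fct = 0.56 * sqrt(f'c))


fct = 0.56 * sqrt(23.6)
= 0.56 * 4.858
= 2.72 MPa

2.72


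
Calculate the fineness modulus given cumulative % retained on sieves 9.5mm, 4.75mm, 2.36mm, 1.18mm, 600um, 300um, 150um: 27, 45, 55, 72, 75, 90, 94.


FM = sum(cumulative % retained) / 100
= 458 / 100
= 4.58

4.58


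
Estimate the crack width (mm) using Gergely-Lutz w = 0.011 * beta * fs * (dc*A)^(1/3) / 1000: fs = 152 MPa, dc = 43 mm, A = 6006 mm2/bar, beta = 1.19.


w = 0.011 * beta * fs * (dc * A)^(1/3) / 1000
= 0.011 * 1.19 * 152 * (43 * 6006)^(1/3) / 1000
= 0.127 mm

0.127


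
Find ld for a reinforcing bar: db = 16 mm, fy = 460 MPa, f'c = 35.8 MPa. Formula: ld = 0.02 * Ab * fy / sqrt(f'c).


Ab = pi * 16^2 / 4 = 201.062 mm2
ld = 0.02 * 201.062 * 460 / sqrt(35.8)
= 309.2 mm

309.2


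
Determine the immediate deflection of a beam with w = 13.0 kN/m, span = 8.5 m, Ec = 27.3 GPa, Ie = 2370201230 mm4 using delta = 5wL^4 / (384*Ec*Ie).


Convert: L = 8.5 m = 8500 mm, Ec = 27.3 GPa = 27300 MPa
delta = 5 * 13.0 * 8500^4 / (384 * 27300 * 2370201230)
= 13.66 mm

13.66


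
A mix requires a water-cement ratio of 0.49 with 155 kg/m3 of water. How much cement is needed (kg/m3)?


Cement = water / (w/c)
= 155 / 0.49
= 316.3 kg/m3

316.3


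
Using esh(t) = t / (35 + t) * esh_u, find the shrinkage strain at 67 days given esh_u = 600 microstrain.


esh(67) = 67 / (35 + 67) * 600
= 67 / 102 * 600
= 394.1 microstrain

394.1


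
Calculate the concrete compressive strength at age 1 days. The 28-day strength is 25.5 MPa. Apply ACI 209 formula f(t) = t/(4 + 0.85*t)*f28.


f(1) = 1 / (4 + 0.85 * 1) * 25.5
= 1 / 4.85 * 25.5
= 5.26 MPa

5.26


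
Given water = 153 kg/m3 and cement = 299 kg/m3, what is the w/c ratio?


w/c = water / cement
w/c = 153 / 299 = 0.512

0.512


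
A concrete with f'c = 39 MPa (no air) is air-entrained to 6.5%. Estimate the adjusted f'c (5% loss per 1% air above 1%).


Strength loss = (6.5 - 1) * 5 = 27.5%
f'c = 39 * (1 - 27.5/100)
= 28.27 MPa

28.27


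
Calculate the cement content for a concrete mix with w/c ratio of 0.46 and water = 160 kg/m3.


Cement = water / (w/c)
= 160 / 0.46
= 347.8 kg/m3

347.8


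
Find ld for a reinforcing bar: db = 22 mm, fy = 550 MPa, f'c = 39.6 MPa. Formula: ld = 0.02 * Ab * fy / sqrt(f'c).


Ab = pi * 22^2 / 4 = 380.133 mm2
ld = 0.02 * 380.133 * 550 / sqrt(39.6)
= 664.5 mm

664.5


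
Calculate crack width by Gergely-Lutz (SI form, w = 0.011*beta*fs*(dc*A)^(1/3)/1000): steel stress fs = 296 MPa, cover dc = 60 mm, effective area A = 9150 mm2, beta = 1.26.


w = 0.011 * beta * fs * (dc * A)^(1/3) / 1000
= 0.011 * 1.26 * 296 * (60 * 9150)^(1/3) / 1000
= 0.336 mm

0.336


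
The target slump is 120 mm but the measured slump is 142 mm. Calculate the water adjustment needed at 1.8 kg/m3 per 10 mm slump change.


Difference = 120 - 142 = -22 mm
Water adjustment = -22 * 1.8 / 10 = -4.0 kg/m3

-4.0


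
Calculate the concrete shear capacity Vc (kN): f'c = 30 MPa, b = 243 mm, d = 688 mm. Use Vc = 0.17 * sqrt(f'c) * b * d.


Vc = 0.17 * sqrt(30) * 243 * 688 / 1000
= 155.67 kN

155.67


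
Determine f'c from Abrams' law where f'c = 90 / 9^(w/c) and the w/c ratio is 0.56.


f'c = 90 / 9^0.56
= 90 / 3.423
= 26.29 MPa

26.29


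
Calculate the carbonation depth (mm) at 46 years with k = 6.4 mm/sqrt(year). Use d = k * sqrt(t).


depth = k * sqrt(t)
= 6.4 * sqrt(46)
= 43.41 mm

43.41


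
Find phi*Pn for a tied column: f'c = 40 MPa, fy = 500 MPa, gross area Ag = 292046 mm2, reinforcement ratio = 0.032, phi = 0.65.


Ast = rho * Ag = 0.032 * 292046 = 9345.472 mm2
phi*Pn = 0.65 * 0.80 * (0.85 * 40 * (292046 - 9345.472) + 500 * 9345.472) / 1000
= 7427.97 kN

7427.97


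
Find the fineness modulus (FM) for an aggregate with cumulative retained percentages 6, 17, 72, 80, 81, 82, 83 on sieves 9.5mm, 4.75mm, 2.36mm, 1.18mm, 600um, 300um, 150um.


FM = sum(cumulative % retained) / 100
= 421 / 100
= 4.21

4.21


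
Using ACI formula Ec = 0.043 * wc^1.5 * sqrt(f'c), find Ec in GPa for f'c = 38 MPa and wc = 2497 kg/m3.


Ec = 0.043 * 2497^1.5 * sqrt(38) / 1000
= 33.07 GPa

33.07


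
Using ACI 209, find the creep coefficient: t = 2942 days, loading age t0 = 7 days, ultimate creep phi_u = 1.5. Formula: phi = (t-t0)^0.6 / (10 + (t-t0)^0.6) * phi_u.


dt = 2942 - 7 = 2935
phi = 2935^0.6 / (10 + 2935^0.6) * 1.5
= 1.385

1.385


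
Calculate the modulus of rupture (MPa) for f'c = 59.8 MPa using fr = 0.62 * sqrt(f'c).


fr = 0.62 * sqrt(59.8)
= 4.794 MPa

4.794


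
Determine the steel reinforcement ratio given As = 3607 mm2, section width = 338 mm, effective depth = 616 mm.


rho = As / (b * d)
= 3607 / (338 * 616)
= 0.0173

0.0173


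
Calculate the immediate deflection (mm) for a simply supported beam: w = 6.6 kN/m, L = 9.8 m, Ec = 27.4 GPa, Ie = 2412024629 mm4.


Convert: L = 9.8 m = 9800 mm, Ec = 27.4 GPa = 27400 MPa
delta = 5 * 6.6 * 9800^4 / (384 * 27400 * 2412024629)
= 11.99 mm

11.99


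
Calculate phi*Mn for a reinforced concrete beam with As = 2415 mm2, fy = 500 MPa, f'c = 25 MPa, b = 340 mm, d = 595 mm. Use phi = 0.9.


a = As * fy / (0.85 * f'c * b)
= 2415 * 500 / (0.85 * 25 * 340)
= 167.128 mm
Mn = As * fy * (d - a/2) / 10^6
= 617.559 kN-m
phi*Mn = 0.9 * 617.559 = 555.8 kN-m

555.8


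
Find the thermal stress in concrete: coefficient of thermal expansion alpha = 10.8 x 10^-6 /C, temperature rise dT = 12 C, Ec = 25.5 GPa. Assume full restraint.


sigma = alpha * dT * Ec
= 10.8e-6 * 12 * 25.5 * 1000
= 3.305 MPa

3.305


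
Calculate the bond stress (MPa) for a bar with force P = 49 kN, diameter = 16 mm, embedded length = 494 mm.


u = P / (pi * db * ld)
= 49 * 1000 / (pi * 16 * 494)
= 1.973 MPa

1.973


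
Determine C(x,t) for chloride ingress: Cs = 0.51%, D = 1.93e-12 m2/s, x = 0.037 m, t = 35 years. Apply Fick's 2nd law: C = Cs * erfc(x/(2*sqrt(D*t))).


t_seconds = 35 * 365.25 * 24 * 3600 = 1104516000.0 s
arg = 0.037 / (2 * sqrt(1.93e-12 * 1104516000.0))
= 0.4007
erfc(0.4007) = 0.5709
C = 0.51 * 0.5709 = 0.2912%

0.2912


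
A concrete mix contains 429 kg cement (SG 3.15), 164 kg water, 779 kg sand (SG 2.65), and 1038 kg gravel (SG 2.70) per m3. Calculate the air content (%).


Vol cement = 429 / (3.15 * 1000) = 0.13619 m3
Vol water = 164 / 1000 = 0.164 m3
Vol sand = 779 / (2.65 * 1000) = 0.293962 m3
Vol gravel = 1038 / (2.70 * 1000) = 0.384444 m3
Total solid + water volume = 0.978597 m3
Air = (1 - 0.978597) * 100 = 2.14%

2.14


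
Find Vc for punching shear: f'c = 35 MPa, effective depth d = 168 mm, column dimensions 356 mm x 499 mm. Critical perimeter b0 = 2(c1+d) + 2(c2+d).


b0 = 2*(356 + 168) + 2*(499 + 168) = 2382 mm
Vc = 0.33 * sqrt(35) * 2382 * 168 / 1000
= 781.27 kN

781.27


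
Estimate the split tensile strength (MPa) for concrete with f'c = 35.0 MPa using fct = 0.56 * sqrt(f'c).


fct = 0.56 * sqrt(35.0)
= 0.56 * 5.916
= 3.313 MPa

3.313


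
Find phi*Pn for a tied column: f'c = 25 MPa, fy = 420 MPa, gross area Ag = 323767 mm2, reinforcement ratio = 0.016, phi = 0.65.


Ast = rho * Ag = 0.016 * 323767 = 5180.272 mm2
phi*Pn = 0.65 * 0.80 * (0.85 * 25 * (323767 - 5180.272) + 420 * 5180.272) / 1000
= 4651.75 kN

4651.75


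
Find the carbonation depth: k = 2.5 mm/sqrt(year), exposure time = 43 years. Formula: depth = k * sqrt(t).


depth = k * sqrt(t)
= 2.5 * sqrt(43)
= 16.39 mm

16.39


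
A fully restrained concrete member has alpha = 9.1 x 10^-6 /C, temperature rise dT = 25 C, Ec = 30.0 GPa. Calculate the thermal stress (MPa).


sigma = alpha * dT * Ec
= 9.1e-6 * 25 * 30.0 * 1000
= 6.825 MPa

6.825


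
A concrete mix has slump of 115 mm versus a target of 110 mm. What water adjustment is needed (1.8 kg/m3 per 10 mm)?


Difference = 110 - 115 = -5 mm
Water adjustment = -5 * 1.8 / 10 = -0.9 kg/m3

-0.9


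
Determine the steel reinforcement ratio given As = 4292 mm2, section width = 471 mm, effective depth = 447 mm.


rho = As / (b * d)
= 4292 / (471 * 447)
= 0.0204

0.0204


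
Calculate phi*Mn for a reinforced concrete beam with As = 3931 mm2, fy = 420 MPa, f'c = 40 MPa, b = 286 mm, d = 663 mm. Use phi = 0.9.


a = As * fy / (0.85 * f'c * b)
= 3931 * 420 / (0.85 * 40 * 286)
= 169.7882 mm
Mn = As * fy * (d - a/2) / 10^6
= 954.4644 kN-m
phi*Mn = 0.9 * 954.4644 = 859.02 kN-m

859.02


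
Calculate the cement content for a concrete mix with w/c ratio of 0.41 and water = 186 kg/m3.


Cement = water / (w/c)
= 186 / 0.41
= 453.7 kg/m3

453.7


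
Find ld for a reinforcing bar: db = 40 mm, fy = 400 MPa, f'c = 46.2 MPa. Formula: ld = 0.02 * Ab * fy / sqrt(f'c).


Ab = pi * 40^2 / 4 = 1256.637 mm2
ld = 0.02 * 1256.637 * 400 / sqrt(46.2)
= 1479.0 mm

1479.0


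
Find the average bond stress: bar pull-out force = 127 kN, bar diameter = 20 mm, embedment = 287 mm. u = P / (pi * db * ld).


u = P / (pi * db * ld)
= 127 * 1000 / (pi * 20 * 287)
= 7.043 MPa

7.043


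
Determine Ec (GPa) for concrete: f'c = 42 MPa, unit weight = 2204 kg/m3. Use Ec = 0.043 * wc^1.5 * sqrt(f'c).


Ec = 0.043 * 2204^1.5 * sqrt(42) / 1000
= 28.83 GPa

28.83


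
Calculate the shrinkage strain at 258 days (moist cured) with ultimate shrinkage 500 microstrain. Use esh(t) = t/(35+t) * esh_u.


esh(258) = 258 / (35 + 258) * 500
= 258 / 293 * 500
= 440.3 microstrain

440.3


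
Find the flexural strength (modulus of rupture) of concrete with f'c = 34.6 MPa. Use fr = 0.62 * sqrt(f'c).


fr = 0.62 * sqrt(34.6)
= 3.647 MPa

3.647


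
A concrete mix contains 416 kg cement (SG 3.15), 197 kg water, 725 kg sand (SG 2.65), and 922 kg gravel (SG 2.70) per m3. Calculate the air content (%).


Vol cement = 416 / (3.15 * 1000) = 0.132063 m3
Vol water = 197 / 1000 = 0.197 m3
Vol sand = 725 / (2.65 * 1000) = 0.273585 m3
Vol gravel = 922 / (2.70 * 1000) = 0.341481 m3
Total solid + water volume = 0.94413 m3
Air = (1 - 0.94413) * 100 = 5.59%

5.59


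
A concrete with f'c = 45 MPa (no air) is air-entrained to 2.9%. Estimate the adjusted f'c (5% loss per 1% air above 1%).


Strength loss = (2.9 - 1) * 5 = 9.5%
f'c = 45 * (1 - 9.5/100)
= 40.73 MPa

40.73


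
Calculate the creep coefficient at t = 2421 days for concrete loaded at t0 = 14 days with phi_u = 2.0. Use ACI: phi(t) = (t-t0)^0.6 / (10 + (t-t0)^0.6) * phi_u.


dt = 2421 - 14 = 2407
phi = 2407^0.6 / (10 + 2407^0.6) * 2.0
= 1.829

1.829


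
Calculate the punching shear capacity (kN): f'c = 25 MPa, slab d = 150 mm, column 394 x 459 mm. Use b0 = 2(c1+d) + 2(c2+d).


b0 = 2*(394 + 150) + 2*(459 + 150) = 2306 mm
Vc = 0.33 * sqrt(25) * 2306 * 150 / 1000
= 570.74 kN

570.74


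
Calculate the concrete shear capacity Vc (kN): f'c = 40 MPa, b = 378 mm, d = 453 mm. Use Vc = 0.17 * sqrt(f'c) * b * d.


Vc = 0.17 * sqrt(40) * 378 * 453 / 1000
= 184.11 kN

184.11


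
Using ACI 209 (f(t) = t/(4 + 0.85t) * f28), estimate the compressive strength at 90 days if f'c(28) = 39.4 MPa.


f(90) = 90 / (4 + 0.85 * 90) * 39.4
= 90 / 80.5 * 39.4
= 44.05 MPa

44.05


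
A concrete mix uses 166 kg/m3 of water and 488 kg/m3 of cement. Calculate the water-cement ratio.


w/c = water / cement
w/c = 166 / 488 = 0.34

0.34


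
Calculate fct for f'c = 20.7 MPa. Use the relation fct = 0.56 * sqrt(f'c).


fct = 0.56 * sqrt(20.7)
= 0.56 * 4.55
= 2.548 MPa

2.548


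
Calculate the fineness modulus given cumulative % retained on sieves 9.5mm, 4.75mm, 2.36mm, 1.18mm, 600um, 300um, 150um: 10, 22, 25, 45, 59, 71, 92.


FM = sum(cumulative % retained) / 100
= 324 / 100
= 3.24

3.24


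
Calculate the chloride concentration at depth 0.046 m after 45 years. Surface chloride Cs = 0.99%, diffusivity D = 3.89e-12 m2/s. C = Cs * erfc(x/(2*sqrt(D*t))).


t_seconds = 45 * 365.25 * 24 * 3600 = 1420092000.0 s
arg = 0.046 / (2 * sqrt(3.89e-12 * 1420092000.0))
= 0.3095
erfc(0.3095) = 0.6617
C = 0.99 * 0.6617 = 0.655%

0.655


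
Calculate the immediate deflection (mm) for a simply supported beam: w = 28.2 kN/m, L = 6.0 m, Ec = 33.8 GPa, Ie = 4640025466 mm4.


Convert: L = 6.0 m = 6000 mm, Ec = 33.8 GPa = 33800 MPa
delta = 5 * 28.2 * 6000^4 / (384 * 33800 * 4640025466)
= 3.03 mm

3.03


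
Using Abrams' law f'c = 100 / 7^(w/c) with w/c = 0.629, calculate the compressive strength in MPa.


f'c = 100 / 7^0.629
= 100 / 3.401
= 29.41 MPa

29.41


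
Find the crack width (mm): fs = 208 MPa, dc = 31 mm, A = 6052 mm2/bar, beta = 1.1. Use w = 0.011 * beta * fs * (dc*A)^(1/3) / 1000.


w = 0.011 * beta * fs * (dc * A)^(1/3) / 1000
= 0.011 * 1.1 * 208 * (31 * 6052)^(1/3) / 1000
= 0.144 mm

0.144


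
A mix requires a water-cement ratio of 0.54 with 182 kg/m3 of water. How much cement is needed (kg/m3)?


Cement = water / (w/c)
= 182 / 0.54
= 337.0 kg/m3

337.0


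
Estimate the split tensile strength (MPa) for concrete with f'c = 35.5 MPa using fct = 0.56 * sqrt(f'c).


fct = 0.56 * sqrt(35.5)
= 0.56 * 5.958
= 3.337 MPa

3.337


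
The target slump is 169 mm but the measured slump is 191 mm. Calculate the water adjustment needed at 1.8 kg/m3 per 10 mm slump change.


Difference = 169 - 191 = -22 mm
Water adjustment = -22 * 1.8 / 10 = -4.0 kg/m3

-4.0


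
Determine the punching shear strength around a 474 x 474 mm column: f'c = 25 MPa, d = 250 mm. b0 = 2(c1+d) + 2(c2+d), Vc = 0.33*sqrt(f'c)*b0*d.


b0 = 2*(474 + 250) + 2*(474 + 250) = 2896 mm
Vc = 0.33 * sqrt(25) * 2896 * 250 / 1000
= 1194.6 kN

1194.6


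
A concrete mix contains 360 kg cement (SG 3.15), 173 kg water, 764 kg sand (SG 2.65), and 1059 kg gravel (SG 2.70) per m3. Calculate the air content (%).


Vol cement = 360 / (3.15 * 1000) = 0.114286 m3
Vol water = 173 / 1000 = 0.173 m3
Vol sand = 764 / (2.65 * 1000) = 0.288302 m3
Vol gravel = 1059 / (2.70 * 1000) = 0.392222 m3
Total solid + water volume = 0.96781 m3
Air = (1 - 0.96781) * 100 = 3.22%

3.22


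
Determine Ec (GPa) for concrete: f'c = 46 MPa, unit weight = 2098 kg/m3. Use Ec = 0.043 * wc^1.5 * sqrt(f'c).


Ec = 0.043 * 2098^1.5 * sqrt(46) / 1000
= 28.03 GPa

28.03


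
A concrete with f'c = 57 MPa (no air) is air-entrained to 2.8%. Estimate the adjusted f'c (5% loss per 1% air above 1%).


Strength loss = (2.8 - 1) * 5 = 9.0%
f'c = 57 * (1 - 9.0/100)
= 51.87 MPa

51.87


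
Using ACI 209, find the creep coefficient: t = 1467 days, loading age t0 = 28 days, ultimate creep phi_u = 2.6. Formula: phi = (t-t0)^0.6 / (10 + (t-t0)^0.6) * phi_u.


dt = 1467 - 28 = 1439
phi = 1439^0.6 / (10 + 1439^0.6) * 2.6
= 2.306

2.306


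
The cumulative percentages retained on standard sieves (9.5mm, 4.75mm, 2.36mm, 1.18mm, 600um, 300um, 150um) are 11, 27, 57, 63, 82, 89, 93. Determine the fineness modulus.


FM = sum(cumulative % retained) / 100
= 422 / 100
= 4.22

4.22


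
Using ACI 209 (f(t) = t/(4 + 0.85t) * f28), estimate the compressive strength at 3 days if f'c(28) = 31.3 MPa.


f(3) = 3 / (4 + 0.85 * 3) * 31.3
= 3 / 6.55 * 31.3
= 14.34 MPa

14.34


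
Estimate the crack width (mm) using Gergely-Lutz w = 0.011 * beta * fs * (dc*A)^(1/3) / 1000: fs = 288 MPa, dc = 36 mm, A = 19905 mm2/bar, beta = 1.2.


w = 0.011 * beta * fs * (dc * A)^(1/3) / 1000
= 0.011 * 1.2 * 288 * (36 * 19905)^(1/3) / 1000
= 0.34 mm

0.34


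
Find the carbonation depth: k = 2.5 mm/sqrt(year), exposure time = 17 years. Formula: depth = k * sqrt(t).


depth = k * sqrt(t)
= 2.5 * sqrt(17)
= 10.31 mm

10.31


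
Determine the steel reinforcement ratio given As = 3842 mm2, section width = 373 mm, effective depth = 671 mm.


rho = As / (b * d)
= 3842 / (373 * 671)
= 0.0154

0.0154


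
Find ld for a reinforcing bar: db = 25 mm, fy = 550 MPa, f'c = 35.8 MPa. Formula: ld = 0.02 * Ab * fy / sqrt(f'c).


Ab = pi * 25^2 / 4 = 490.874 mm2
ld = 0.02 * 490.874 * 550 / sqrt(35.8)
= 902.4 mm

902.4


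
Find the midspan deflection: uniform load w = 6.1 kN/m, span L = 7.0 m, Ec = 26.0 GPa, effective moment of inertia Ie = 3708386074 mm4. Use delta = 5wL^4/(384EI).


Convert: L = 7.0 m = 7000 mm, Ec = 26.0 GPa = 26000 MPa
delta = 5 * 6.1 * 7000^4 / (384 * 26000 * 3708386074)
= 1.98 mm

1.98


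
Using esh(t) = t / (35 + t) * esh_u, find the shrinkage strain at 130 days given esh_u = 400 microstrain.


esh(130) = 130 / (35 + 130) * 400
= 130 / 165 * 400
= 315.2 microstrain

315.2


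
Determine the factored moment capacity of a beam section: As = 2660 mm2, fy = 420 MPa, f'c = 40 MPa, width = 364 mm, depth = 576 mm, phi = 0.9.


a = As * fy / (0.85 * f'c * b)
= 2660 * 420 / (0.85 * 40 * 364)
= 90.2715 mm
Mn = As * fy * (d - a/2) / 10^6
= 593.0815 kN-m
phi*Mn = 0.9 * 593.0815 = 533.77 kN-m

533.77


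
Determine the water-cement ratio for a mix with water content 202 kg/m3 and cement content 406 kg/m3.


w/c = water / cement
w/c = 202 / 406 = 0.498

0.498


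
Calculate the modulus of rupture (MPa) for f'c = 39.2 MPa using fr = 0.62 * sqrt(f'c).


fr = 0.62 * sqrt(39.2)
= 3.882 MPa

3.882


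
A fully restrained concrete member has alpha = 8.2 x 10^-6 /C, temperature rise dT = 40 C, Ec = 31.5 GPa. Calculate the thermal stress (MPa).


sigma = alpha * dT * Ec
= 8.2e-6 * 40 * 31.5 * 1000
= 10.332 MPa

10.332


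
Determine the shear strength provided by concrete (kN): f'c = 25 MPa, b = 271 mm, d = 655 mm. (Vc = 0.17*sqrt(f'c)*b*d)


Vc = 0.17 * sqrt(25) * 271 * 655 / 1000
= 150.88 kN

150.88


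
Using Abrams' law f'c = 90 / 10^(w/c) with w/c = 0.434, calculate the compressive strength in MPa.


f'c = 90 / 10^0.434
= 90 / 2.716
= 33.13 MPa

33.13


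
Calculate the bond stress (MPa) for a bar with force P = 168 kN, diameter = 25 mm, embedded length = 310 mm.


u = P / (pi * db * ld)
= 168 * 1000 / (pi * 25 * 310)
= 6.9 MPa

6.9


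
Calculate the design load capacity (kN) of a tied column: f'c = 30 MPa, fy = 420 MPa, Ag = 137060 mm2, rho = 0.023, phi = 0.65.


Ast = rho * Ag = 0.023 * 137060 = 3152.38 mm2
phi*Pn = 0.65 * 0.80 * (0.85 * 30 * (137060 - 3152.38) + 420 * 3152.38) / 1000
= 2464.09 kN

2464.09


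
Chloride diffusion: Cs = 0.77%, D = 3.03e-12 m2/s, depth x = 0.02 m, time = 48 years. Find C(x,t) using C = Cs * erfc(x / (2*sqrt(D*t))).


t_seconds = 48 * 365.25 * 24 * 3600 = 1514764800.0 s
arg = 0.02 / (2 * sqrt(3.03e-12 * 1514764800.0))
= 0.1476
erfc(0.1476) = 0.8346
C = 0.77 * 0.8346 = 0.6427%

0.6427


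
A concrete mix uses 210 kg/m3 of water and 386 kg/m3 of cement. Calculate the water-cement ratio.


w/c = water / cement
w/c = 210 / 386 = 0.544

0.544


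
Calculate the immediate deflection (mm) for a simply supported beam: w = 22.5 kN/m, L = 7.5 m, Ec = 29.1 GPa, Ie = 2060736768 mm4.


Convert: L = 7.5 m = 7500 mm, Ec = 29.1 GPa = 29100 MPa
delta = 5 * 22.5 * 7500^4 / (384 * 29100 * 2060736768)
= 15.46 mm

15.46


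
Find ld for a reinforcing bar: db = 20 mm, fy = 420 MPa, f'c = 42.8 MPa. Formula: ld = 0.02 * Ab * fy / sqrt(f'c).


Ab = pi * 20^2 / 4 = 314.159 mm2
ld = 0.02 * 314.159 * 420 / sqrt(42.8)
= 403.4 mm

403.4


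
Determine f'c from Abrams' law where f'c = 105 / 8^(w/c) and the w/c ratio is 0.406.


f'c = 105 / 8^0.406
= 105 / 2.326
= 45.14 MPa

45.14


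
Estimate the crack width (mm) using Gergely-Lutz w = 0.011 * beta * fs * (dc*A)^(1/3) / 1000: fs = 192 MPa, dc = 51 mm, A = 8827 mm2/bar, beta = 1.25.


w = 0.011 * beta * fs * (dc * A)^(1/3) / 1000
= 0.011 * 1.25 * 192 * (51 * 8827)^(1/3) / 1000
= 0.202 mm

0.202


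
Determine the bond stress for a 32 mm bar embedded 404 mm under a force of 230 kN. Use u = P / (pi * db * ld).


u = P / (pi * db * ld)
= 230 * 1000 / (pi * 32 * 404)
= 5.663 MPa

5.663


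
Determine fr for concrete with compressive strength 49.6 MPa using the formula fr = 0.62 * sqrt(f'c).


fr = 0.62 * sqrt(49.6)
= 4.366 MPa

4.366


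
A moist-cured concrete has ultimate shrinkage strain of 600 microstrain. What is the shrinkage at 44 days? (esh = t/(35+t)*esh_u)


esh(44) = 44 / (35 + 44) * 600
= 44 / 79 * 600
= 334.2 microstrain

334.2


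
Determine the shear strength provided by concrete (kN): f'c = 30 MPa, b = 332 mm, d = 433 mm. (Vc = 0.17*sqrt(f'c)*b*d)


Vc = 0.17 * sqrt(30) * 332 * 433 / 1000
= 133.86 kN

133.86


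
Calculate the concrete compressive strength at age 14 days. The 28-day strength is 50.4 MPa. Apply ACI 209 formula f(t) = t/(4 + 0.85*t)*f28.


f(14) = 14 / (4 + 0.85 * 14) * 50.4
= 14 / 15.9 * 50.4
= 44.38 MPa

44.38


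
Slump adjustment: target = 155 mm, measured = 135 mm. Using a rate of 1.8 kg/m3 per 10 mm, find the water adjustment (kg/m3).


Difference = 155 - 135 = 20 mm
Water adjustment = 20 * 1.8 / 10 = 3.6 kg/m3

3.6


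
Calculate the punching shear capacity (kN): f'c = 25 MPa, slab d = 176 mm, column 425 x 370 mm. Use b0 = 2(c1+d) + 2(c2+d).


b0 = 2*(425 + 176) + 2*(370 + 176) = 2294 mm
Vc = 0.33 * sqrt(25) * 2294 * 176 / 1000
= 666.18 kN

666.18


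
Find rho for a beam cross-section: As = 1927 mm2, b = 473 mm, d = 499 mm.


rho = As / (b * d)
= 1927 / (473 * 499)
= 0.0082

0.0082


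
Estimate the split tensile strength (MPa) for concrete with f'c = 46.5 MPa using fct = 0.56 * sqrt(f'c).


fct = 0.56 * sqrt(46.5)
= 0.56 * 6.819
= 3.819 MPa

3.819


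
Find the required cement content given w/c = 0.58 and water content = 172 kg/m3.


Cement = water / (w/c)
= 172 / 0.58
= 296.6 kg/m3

296.6


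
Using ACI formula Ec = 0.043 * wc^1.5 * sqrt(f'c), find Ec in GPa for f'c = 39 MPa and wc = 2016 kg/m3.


Ec = 0.043 * 2016^1.5 * sqrt(39) / 1000
= 24.31 GPa

24.31


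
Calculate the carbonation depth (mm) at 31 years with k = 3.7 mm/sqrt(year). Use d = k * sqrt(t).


depth = k * sqrt(t)
= 3.7 * sqrt(31)
= 20.6 mm

20.6


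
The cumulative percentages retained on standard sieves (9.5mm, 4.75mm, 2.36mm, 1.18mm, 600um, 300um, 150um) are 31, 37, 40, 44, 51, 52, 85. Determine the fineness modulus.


FM = sum(cumulative % retained) / 100
= 340 / 100
= 3.4

3.4


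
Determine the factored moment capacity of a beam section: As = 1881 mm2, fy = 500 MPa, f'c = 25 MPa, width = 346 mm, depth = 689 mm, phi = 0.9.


a = As * fy / (0.85 * f'c * b)
= 1881 * 500 / (0.85 * 25 * 346)
= 127.9157 mm
Mn = As * fy * (d - a/2) / 10^6
= 587.8522 kN-m
phi*Mn = 0.9 * 587.8522 = 529.07 kN-m

529.07


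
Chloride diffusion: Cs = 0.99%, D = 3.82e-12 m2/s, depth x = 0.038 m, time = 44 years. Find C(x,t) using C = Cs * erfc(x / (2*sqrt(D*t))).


t_seconds = 44 * 365.25 * 24 * 3600 = 1388534400.0 s
arg = 0.038 / (2 * sqrt(3.82e-12 * 1388534400.0))
= 0.2609
erfc(0.2609) = 0.7122
C = 0.99 * 0.7122 = 0.705%

0.705


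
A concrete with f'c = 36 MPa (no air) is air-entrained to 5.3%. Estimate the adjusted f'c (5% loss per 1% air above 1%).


Strength loss = (5.3 - 1) * 5 = 21.5%
f'c = 36 * (1 - 21.5/100)
= 28.26 MPa

28.26


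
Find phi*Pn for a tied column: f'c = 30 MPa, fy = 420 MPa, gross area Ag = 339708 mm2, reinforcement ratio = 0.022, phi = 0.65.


Ast = rho * Ag = 0.022 * 339708 = 7473.576 mm2
phi*Pn = 0.65 * 0.80 * (0.85 * 30 * (339708 - 7473.576) + 420 * 7473.576) / 1000
= 6037.66 kN

6037.66


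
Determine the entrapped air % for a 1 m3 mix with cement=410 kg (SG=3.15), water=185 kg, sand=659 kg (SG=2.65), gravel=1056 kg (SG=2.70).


Vol cement = 410 / (3.15 * 1000) = 0.130159 m3
Vol water = 185 / 1000 = 0.185 m3
Vol sand = 659 / (2.65 * 1000) = 0.248679 m3
Vol gravel = 1056 / (2.70 * 1000) = 0.391111 m3
Total solid + water volume = 0.954949 m3
Air = (1 - 0.954949) * 100 = 4.51%

4.51


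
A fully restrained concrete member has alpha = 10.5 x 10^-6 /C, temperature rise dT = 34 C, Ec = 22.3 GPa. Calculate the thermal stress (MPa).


sigma = alpha * dT * Ec
= 10.5e-6 * 34 * 22.3 * 1000
= 7.961 MPa

7.961


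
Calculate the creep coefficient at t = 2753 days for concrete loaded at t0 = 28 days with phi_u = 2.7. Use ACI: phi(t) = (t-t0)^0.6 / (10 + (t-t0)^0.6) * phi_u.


dt = 2753 - 28 = 2725
phi = 2725^0.6 / (10 + 2725^0.6) * 2.7
= 2.484

2.484


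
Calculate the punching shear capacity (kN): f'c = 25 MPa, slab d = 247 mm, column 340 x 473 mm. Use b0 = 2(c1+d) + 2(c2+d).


b0 = 2*(340 + 247) + 2*(473 + 247) = 2614 mm
Vc = 0.33 * sqrt(25) * 2614 * 247 / 1000
= 1065.34 kN

1065.34


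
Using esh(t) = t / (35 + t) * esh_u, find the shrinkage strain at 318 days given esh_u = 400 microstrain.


esh(318) = 318 / (35 + 318) * 400
= 318 / 353 * 400
= 360.3 microstrain

360.3


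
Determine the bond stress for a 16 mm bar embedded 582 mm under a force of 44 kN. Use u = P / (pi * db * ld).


u = P / (pi * db * ld)
= 44 * 1000 / (pi * 16 * 582)
= 1.504 MPa

1.504


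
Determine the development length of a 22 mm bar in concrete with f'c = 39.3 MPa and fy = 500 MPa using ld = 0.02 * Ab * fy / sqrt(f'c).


Ab = pi * 22^2 / 4 = 380.133 mm2
ld = 0.02 * 380.133 * 500 / sqrt(39.3)
= 606.4 mm

606.4


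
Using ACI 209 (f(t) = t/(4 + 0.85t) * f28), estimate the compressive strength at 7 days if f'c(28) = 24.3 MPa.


f(7) = 7 / (4 + 0.85 * 7) * 24.3
= 7 / 9.95 * 24.3
= 17.1 MPa

17.1


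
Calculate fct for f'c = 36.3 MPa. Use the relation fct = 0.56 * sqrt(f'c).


fct = 0.56 * sqrt(36.3)
= 0.56 * 6.025
= 3.374 MPa

3.374


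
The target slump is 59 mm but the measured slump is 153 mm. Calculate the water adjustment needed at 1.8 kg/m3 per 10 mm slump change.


Difference = 59 - 153 = -94 mm
Water adjustment = -94 * 1.8 / 10 = -16.9 kg/m3

-16.9


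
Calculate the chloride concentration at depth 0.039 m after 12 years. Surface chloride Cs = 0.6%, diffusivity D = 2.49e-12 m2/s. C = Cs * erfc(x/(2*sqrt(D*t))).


t_seconds = 12 * 365.25 * 24 * 3600 = 378691200.0 s
arg = 0.039 / (2 * sqrt(2.49e-12 * 378691200.0))
= 0.635
erfc(0.635) = 0.3692
C = 0.6 * 0.3692 = 0.2215%

0.2215


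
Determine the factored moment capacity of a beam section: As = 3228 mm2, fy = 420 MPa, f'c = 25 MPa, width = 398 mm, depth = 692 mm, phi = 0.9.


a = As * fy / (0.85 * f'c * b)
= 3228 * 420 / (0.85 * 25 * 398)
= 160.3027 mm
Mn = As * fy * (d - a/2) / 10^6
= 829.5199 kN-m
phi*Mn = 0.9 * 829.5199 = 746.57 kN-m

746.57


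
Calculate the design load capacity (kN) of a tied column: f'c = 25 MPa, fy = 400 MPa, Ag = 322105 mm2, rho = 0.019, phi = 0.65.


Ast = rho * Ag = 0.019 * 322105 = 6119.995 mm2
phi*Pn = 0.65 * 0.80 * (0.85 * 25 * (322105 - 6119.995) + 400 * 6119.995) / 1000
= 4764.59 kN

4764.59


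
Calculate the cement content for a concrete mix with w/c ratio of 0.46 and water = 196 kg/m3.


Cement = water / (w/c)
= 196 / 0.46
= 426.1 kg/m3

426.1


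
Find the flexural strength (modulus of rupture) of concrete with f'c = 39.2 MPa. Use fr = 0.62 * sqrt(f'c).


fr = 0.62 * sqrt(39.2)
= 3.882 MPa

3.882


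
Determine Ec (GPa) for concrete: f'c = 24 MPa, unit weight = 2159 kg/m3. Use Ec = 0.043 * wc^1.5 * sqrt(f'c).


Ec = 0.043 * 2159^1.5 * sqrt(24) / 1000
= 21.13 GPa

21.13


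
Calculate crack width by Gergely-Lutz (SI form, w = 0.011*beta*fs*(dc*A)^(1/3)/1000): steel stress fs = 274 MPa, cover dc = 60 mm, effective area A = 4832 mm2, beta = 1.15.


w = 0.011 * beta * fs * (dc * A)^(1/3) / 1000
= 0.011 * 1.15 * 274 * (60 * 4832)^(1/3) / 1000
= 0.229 mm

0.229


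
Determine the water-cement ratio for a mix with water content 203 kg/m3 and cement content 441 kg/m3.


w/c = water / cement
w/c = 203 / 441 = 0.46

0.46


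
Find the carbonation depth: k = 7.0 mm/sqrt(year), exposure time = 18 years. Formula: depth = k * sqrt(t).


depth = k * sqrt(t)
= 7.0 * sqrt(18)
= 29.7 mm

29.7


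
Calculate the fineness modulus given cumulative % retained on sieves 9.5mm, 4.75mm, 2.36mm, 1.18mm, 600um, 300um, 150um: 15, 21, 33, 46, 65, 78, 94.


FM = sum(cumulative % retained) / 100
= 352 / 100
= 3.52

3.52


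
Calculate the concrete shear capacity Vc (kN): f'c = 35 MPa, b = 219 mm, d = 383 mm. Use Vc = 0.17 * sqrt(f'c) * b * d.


Vc = 0.17 * sqrt(35) * 219 * 383 / 1000
= 84.36 kN

84.36


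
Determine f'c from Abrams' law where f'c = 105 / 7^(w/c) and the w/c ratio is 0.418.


f'c = 105 / 7^0.418
= 105 / 2.256
= 46.55 MPa

46.55


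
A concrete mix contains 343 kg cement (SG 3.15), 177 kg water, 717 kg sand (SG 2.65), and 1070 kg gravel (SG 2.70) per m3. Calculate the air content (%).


Vol cement = 343 / (3.15 * 1000) = 0.108889 m3
Vol water = 177 / 1000 = 0.177 m3
Vol sand = 717 / (2.65 * 1000) = 0.270566 m3
Vol gravel = 1070 / (2.70 * 1000) = 0.396296 m3
Total solid + water volume = 0.952751 m3
Air = (1 - 0.952751) * 100 = 4.72%

4.72


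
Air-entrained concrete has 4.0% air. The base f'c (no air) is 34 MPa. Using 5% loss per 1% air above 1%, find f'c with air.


Strength loss = (4.0 - 1) * 5 = 15.0%
f'c = 34 * (1 - 15.0/100)
= 28.9 MPa

28.9
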